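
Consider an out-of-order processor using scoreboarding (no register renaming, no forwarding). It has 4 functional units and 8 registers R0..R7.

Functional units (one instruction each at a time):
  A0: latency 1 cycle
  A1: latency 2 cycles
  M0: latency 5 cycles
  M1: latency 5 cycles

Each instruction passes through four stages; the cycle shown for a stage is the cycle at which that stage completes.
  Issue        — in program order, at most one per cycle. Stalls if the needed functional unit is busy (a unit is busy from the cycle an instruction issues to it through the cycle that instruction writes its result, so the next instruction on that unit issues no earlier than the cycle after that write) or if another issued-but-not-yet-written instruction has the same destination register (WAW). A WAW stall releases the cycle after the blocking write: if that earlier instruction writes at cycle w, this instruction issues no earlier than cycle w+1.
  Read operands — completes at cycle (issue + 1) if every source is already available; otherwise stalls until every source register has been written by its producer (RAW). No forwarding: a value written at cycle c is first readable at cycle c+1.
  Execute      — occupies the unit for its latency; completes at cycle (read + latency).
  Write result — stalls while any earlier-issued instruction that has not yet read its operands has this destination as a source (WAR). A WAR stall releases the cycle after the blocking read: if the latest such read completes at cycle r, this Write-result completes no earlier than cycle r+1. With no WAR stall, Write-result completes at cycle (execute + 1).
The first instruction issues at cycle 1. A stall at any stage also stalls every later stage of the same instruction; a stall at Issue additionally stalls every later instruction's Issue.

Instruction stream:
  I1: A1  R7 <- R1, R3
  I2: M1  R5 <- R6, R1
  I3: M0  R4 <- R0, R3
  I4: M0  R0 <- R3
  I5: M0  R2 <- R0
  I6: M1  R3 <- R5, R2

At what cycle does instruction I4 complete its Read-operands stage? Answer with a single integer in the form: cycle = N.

cycle = 12

1) issue 1, read 2, done 4, write 5
2) issue 2, read 3, done 8, write 9
3) issue 3, read 4, done 9, write 10
4) issue 11, read 12, done 17, write 18  <struct: M0 busy until I3 writes@10>
5) issue 19, read 20, done 25, write 26  <struct: M0 busy until I4 writes@18>
6) issue 20, read 27, done 32, write 33  <RAW R2: wait I5 write@26>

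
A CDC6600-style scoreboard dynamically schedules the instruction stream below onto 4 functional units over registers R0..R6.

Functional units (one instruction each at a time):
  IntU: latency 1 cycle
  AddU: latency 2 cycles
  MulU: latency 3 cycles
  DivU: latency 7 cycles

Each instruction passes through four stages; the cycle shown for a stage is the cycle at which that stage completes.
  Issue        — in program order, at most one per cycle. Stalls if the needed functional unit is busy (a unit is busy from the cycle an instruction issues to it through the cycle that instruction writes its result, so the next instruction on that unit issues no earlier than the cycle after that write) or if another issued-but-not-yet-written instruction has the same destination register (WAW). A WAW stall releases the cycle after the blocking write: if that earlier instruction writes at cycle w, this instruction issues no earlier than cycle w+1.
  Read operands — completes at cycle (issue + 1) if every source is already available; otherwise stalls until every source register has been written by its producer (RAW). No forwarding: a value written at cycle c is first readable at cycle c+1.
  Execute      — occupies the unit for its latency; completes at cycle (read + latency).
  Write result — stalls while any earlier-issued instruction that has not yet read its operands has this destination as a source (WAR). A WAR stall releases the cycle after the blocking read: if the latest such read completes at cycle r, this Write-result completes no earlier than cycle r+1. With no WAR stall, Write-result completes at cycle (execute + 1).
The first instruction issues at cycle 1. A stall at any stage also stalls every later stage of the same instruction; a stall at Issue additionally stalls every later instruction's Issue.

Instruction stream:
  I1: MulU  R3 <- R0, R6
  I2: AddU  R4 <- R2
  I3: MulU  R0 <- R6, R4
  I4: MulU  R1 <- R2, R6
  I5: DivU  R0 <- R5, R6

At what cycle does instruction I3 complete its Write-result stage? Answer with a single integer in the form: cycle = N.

cycle = 12

c1: I1 dispatched to MulU
c2: I1 operands ready · I2 dispatched to AddU
c3: I2 operands ready
c5: I1 complete · I2 complete
c6: R3←I1 · R4←I2
c7: I3 dispatched to MulU
c8: I3 operands ready
c11: I3 complete
c12: R0←I3
c13: I4 dispatched to MulU
c14: I4 operands ready · I5 dispatched to DivU
c15: I5 operands ready
c17: I4 complete
c18: R1←I4
c22: I5 complete
c23: R0←I5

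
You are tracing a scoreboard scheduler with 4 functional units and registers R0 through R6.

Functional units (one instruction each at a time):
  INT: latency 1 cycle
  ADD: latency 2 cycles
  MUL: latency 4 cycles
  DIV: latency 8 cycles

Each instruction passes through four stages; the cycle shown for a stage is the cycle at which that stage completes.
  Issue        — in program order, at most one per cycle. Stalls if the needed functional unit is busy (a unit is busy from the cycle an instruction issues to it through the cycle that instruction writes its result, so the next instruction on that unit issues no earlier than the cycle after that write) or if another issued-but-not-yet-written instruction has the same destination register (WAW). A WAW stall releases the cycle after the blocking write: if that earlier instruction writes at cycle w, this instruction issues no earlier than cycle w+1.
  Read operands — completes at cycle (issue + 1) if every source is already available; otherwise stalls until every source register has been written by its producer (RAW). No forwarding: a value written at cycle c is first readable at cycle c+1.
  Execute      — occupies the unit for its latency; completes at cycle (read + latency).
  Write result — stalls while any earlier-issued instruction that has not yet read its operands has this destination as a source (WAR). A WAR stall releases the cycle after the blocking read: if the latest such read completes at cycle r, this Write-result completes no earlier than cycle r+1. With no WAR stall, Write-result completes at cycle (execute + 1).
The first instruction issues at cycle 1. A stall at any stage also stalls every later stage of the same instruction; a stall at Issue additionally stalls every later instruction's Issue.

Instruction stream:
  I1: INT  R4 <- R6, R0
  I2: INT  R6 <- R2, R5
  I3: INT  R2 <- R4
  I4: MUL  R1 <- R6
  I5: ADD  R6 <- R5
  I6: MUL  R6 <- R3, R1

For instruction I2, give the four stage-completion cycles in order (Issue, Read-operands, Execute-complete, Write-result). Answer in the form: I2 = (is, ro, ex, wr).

cycle 1: I1 dispatched to INT
cycle 2: I1 operands ready
cycle 3: I1 complete
cycle 4: R4←I1
cycle 5: I2 dispatched to INT
cycle 6: I2 operands ready
cycle 7: I2 complete
cycle 8: R6←I2
cycle 9: I3 dispatched to INT
cycle 10: I3 operands ready · I4 dispatched to MUL
cycle 11: I3 complete · I4 operands ready · I5 dispatched to ADD
cycle 12: R2←I3 · I5 operands ready
cycle 14: I5 complete
cycle 15: I4 complete · R6←I5
cycle 16: R1←I4
cycle 17: I6 dispatched to MUL
cycle 18: I6 operands ready
cycle 22: I6 complete
cycle 23: R6←I6

I2 = (5, 6, 7, 8)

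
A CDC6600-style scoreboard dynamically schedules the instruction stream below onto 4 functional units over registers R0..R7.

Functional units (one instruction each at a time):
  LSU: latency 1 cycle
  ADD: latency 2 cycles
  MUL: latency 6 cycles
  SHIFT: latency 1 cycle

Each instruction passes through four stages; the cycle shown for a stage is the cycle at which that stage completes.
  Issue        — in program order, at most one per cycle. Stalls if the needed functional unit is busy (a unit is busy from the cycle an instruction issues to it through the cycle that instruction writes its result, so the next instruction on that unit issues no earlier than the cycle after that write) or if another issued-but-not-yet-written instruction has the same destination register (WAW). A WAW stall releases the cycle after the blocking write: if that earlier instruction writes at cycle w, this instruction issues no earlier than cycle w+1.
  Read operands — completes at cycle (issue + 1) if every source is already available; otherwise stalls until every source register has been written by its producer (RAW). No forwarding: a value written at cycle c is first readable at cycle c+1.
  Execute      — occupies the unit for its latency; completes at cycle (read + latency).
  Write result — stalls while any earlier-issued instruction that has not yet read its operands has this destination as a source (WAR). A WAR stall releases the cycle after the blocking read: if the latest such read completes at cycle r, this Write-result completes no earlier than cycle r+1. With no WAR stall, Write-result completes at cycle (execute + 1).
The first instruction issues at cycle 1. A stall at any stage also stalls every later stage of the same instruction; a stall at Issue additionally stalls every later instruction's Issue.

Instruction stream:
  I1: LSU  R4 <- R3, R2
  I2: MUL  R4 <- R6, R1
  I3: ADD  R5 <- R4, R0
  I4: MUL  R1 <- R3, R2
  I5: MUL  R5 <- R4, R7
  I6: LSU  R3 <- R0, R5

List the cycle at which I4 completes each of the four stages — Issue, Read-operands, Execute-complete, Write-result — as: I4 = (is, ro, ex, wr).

I1 -> (1, 2, 3, 4)
I2 -> (5, 6, 12, 13)  // WAW R4: wait I1 write@4
I3 -> (6, 14, 16, 17)  // RAW R4: wait I2 write@13
I4 -> (14, 15, 21, 22)  // struct: MUL busy until I2 writes@13
I5 -> (23, 24, 30, 31)  // struct: MUL busy until I4 writes@22
I6 -> (24, 32, 33, 34)  // RAW R5: wait I5 write@31

I4 = (14, 15, 21, 22)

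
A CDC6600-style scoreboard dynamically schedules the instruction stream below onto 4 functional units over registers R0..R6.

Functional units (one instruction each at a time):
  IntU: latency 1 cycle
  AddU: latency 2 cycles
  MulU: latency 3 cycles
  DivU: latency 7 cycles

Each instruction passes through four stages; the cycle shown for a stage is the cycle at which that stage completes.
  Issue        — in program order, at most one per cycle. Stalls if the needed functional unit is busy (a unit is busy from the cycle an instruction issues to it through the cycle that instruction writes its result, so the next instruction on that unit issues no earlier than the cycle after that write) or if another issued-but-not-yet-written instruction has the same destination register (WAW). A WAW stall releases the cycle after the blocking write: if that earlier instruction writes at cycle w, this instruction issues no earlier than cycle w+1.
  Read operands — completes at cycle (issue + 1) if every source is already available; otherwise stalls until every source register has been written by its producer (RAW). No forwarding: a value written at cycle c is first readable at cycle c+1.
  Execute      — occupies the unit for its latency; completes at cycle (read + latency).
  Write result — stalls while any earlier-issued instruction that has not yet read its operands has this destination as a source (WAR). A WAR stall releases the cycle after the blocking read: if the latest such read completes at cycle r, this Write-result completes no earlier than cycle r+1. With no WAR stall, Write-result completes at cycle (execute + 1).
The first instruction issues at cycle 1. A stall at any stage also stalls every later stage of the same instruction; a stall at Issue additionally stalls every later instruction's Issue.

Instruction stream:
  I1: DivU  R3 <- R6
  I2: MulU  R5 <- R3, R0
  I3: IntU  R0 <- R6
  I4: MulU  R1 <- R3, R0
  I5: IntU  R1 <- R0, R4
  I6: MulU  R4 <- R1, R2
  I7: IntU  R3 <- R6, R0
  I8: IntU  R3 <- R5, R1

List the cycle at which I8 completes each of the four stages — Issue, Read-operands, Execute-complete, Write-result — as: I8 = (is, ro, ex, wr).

I8 = (30, 31, 32, 33)

  I1 | 1 | 2 | 9 | 10
  I2 | 2 | 11 | 14 | 15   RAW R3: wait I1 write@10
  I3 | 3 | 4 | 5 | 12   WAR R0: wait I2 read@11
  I4 | 16 | 17 | 20 | 21   struct: MulU busy until I2 writes@15
  I5 | 22 | 23 | 24 | 25   WAW R1: wait I4 write@21
  I6 | 23 | 26 | 29 | 30   RAW R1: wait I5 write@25
  I7 | 26 | 27 | 28 | 29   struct: IntU busy until I5 writes@25
  I8 | 30 | 31 | 32 | 33   struct: IntU busy until I7 writes@29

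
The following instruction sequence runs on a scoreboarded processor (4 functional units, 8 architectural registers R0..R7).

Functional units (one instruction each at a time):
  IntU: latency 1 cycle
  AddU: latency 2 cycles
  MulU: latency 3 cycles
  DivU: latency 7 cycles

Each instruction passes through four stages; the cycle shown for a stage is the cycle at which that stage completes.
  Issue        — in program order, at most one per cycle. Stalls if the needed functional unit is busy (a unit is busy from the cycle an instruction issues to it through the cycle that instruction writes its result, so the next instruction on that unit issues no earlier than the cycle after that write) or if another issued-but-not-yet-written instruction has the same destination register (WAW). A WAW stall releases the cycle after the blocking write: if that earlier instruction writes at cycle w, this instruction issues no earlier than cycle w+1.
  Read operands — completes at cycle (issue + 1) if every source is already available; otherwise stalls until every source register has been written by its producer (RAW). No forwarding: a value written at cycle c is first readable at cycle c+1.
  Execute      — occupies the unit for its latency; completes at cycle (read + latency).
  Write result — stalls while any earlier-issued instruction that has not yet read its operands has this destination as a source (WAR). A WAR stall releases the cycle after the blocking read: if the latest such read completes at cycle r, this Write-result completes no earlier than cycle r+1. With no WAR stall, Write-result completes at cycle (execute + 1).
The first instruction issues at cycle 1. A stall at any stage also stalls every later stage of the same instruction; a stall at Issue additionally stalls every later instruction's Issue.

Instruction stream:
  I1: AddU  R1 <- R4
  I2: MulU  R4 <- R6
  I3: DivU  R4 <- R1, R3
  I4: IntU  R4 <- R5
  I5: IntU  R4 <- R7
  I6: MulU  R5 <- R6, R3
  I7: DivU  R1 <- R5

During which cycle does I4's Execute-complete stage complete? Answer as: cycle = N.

cycle = 20

[I1] 1/2/4/5
[I2] 2/3/6/7
[I3] 8/9/16/17  (WAW R4: wait I2 write@7)
[I4] 18/19/20/21  (WAW R4: wait I3 write@17)
[I5] 22/23/24/25  (struct: IntU busy until I4 writes@21)
[I6] 23/24/27/28
[I7] 24/29/36/37  (RAW R5: wait I6 write@28)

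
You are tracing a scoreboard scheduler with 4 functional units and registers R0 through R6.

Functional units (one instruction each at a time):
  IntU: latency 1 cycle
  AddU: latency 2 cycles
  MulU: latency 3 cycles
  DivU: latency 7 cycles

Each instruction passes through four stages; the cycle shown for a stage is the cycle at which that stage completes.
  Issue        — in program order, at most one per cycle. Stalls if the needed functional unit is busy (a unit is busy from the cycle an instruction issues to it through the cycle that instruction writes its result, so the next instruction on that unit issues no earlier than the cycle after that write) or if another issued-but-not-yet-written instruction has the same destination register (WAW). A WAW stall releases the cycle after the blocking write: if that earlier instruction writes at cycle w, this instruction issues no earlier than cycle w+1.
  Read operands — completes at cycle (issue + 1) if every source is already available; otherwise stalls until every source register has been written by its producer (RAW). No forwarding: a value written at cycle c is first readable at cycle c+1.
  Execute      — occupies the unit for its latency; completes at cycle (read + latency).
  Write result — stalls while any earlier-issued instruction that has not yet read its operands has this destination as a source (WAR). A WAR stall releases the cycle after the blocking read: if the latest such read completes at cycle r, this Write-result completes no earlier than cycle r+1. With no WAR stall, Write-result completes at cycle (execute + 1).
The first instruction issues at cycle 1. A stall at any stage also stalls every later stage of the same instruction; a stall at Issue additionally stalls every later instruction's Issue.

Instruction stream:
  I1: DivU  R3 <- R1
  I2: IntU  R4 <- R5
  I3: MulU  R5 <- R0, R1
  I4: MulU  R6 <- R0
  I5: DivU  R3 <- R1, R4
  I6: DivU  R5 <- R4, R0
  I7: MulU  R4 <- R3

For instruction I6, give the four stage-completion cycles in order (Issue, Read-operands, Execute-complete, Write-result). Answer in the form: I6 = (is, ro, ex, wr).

c1: I1 dispatched to DivU
c2: I1 operands ready, I2 dispatched to IntU
c3: I2 operands ready, I3 dispatched to MulU
c4: I2 complete, I3 operands ready
c5: R4←I2
c7: I3 complete
c8: R5←I3
c9: I1 complete, I4 dispatched to MulU
c10: R3←I1, I4 operands ready
c11: I5 dispatched to DivU
c12: I5 operands ready
c13: I4 complete
c14: R6←I4
c19: I5 complete
c20: R3←I5
c21: I6 dispatched to DivU
c22: I6 operands ready, I7 dispatched to MulU
c23: I7 operands ready
c26: I7 complete
c27: R4←I7
c29: I6 complete
c30: R5←I6

I6 = (21, 22, 29, 30)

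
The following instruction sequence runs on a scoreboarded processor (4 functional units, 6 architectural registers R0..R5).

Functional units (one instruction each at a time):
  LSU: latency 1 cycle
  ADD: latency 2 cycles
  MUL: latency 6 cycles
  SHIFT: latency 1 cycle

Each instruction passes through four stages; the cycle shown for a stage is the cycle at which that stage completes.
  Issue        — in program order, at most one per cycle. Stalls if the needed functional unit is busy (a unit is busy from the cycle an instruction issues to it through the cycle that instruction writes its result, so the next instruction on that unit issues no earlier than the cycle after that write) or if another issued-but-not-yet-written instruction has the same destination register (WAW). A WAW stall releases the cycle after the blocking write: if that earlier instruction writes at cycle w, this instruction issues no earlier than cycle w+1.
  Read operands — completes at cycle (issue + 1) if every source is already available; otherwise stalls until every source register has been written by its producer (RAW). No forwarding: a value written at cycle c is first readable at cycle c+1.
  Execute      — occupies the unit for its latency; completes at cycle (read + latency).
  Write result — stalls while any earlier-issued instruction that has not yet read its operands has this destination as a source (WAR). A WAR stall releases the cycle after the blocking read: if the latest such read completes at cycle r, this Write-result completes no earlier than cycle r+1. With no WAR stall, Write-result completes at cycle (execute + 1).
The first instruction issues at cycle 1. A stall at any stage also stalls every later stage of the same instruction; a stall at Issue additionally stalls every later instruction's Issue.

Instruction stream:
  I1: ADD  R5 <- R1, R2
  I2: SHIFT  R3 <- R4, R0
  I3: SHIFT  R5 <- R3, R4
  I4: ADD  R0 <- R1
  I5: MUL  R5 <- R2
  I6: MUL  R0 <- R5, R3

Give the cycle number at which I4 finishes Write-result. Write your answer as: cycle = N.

cycle = 11

c1: I1 issues→ADD
c2: I1 reads, I2 issues→SHIFT
c3: I2 reads
c4: I1 exec-done, I2 exec-done
c5: I1 writes R5, I2 writes R3
c6: I3 issues→SHIFT
c7: I3 reads, I4 issues→ADD
c8: I3 exec-done, I4 reads
c9: I3 writes R5
c10: I4 exec-done, I5 issues→MUL
c11: I4 writes R0, I5 reads
c17: I5 exec-done
c18: I5 writes R5
c19: I6 issues→MUL
c20: I6 reads
c26: I6 exec-done
c27: I6 writes R0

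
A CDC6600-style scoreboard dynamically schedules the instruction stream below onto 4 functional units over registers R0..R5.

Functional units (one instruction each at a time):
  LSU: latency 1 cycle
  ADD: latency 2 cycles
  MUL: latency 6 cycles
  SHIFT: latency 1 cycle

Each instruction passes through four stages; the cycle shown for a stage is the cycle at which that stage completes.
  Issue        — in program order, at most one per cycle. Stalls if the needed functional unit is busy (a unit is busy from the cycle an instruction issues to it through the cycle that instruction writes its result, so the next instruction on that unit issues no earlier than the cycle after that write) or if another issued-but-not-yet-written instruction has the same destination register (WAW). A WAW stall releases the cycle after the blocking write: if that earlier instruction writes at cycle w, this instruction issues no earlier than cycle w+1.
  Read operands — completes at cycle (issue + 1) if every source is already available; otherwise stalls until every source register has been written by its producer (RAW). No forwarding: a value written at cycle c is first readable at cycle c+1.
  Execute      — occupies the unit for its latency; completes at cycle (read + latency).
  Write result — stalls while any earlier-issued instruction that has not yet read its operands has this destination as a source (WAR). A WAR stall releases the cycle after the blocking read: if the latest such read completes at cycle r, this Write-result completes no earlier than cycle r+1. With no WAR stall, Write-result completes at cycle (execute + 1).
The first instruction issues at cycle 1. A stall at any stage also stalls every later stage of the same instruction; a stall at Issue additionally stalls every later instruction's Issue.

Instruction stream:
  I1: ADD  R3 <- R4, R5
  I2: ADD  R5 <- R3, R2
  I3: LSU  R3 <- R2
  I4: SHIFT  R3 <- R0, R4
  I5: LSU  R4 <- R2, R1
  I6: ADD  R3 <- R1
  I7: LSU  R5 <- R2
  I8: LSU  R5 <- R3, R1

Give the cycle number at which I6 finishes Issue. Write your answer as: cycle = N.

[1] I1 issues→ADD
[2] I1 reads
[4] I1 exec-done
[5] I1 writes R3
[6] I2 issues→ADD
[7] I2 reads · I3 issues→LSU
[8] I3 reads
[9] I2 exec-done · I3 exec-done
[10] I2 writes R5 · I3 writes R3
[11] I4 issues→SHIFT
[12] I4 reads · I5 issues→LSU
[13] I4 exec-done · I5 reads
[14] I4 writes R3 · I5 exec-done
[15] I5 writes R4 · I6 issues→ADD
[16] I6 reads · I7 issues→LSU
[17] I7 reads
[18] I6 exec-done · I7 exec-done
[19] I6 writes R3 · I7 writes R5
[20] I8 issues→LSU
[21] I8 reads
[22] I8 exec-done
[23] I8 writes R5

cycle = 15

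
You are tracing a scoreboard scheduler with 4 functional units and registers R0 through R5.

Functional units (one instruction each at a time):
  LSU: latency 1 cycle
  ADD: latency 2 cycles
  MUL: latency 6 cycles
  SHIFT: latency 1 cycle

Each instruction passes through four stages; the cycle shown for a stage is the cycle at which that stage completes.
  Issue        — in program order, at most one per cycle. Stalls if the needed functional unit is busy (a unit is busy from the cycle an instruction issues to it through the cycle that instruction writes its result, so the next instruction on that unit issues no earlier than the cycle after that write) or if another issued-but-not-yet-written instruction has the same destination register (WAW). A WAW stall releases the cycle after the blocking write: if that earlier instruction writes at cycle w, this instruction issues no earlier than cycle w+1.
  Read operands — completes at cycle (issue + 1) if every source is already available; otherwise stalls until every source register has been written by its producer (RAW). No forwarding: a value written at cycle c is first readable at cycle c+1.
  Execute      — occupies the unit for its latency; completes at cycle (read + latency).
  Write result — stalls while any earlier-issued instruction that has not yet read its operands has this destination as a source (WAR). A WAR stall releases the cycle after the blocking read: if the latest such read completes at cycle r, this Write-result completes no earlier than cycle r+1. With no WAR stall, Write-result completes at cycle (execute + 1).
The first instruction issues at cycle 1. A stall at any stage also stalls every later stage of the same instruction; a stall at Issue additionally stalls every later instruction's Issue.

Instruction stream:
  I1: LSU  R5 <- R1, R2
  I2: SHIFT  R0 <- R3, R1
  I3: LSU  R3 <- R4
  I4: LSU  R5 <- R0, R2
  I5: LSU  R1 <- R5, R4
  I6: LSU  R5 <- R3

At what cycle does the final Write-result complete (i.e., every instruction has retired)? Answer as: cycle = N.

cycle 1: I1 issues→LSU
cycle 2: I1 reads · I2 issues→SHIFT
cycle 3: I1 exec-done · I2 reads
cycle 4: I1 writes R5 · I2 exec-done
cycle 5: I2 writes R0 · I3 issues→LSU
cycle 6: I3 reads
cycle 7: I3 exec-done
cycle 8: I3 writes R3
cycle 9: I4 issues→LSU
cycle 10: I4 reads
cycle 11: I4 exec-done
cycle 12: I4 writes R5
cycle 13: I5 issues→LSU
cycle 14: I5 reads
cycle 15: I5 exec-done
cycle 16: I5 writes R1
cycle 17: I6 issues→LSU
cycle 18: I6 reads
cycle 19: I6 exec-done
cycle 20: I6 writes R5

cycle = 20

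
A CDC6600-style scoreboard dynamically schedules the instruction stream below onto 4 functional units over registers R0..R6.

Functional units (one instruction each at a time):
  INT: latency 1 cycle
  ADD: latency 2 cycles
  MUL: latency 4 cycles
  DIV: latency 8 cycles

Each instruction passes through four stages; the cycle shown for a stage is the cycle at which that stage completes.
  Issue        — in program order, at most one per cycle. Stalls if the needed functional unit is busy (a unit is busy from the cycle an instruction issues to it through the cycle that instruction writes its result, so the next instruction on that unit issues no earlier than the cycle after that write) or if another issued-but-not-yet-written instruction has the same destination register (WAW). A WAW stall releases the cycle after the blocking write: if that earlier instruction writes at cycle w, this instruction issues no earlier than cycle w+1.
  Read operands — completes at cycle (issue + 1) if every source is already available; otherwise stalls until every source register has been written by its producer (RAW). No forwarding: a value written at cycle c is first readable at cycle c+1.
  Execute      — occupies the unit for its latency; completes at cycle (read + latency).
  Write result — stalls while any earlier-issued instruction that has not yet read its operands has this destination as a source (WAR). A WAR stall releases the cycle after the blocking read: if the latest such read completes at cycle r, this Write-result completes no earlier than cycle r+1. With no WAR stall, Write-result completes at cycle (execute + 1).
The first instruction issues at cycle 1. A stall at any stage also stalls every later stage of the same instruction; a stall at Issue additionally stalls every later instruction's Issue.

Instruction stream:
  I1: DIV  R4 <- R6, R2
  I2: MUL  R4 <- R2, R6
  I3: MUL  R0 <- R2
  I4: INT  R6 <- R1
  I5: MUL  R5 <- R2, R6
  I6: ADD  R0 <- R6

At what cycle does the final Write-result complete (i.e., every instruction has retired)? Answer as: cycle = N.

cycle = 32

I1: IS=1 RO=2 EX=10 WR=11
I2: IS=12 RO=13 EX=17 WR=18  [WAW R4: wait I1 write@11]
I3: IS=19 RO=20 EX=24 WR=25  [struct: MUL busy until I2 writes@18]
I4: IS=20 RO=21 EX=22 WR=23
I5: IS=26 RO=27 EX=31 WR=32  [struct: MUL busy until I3 writes@25]
I6: IS=27 RO=28 EX=30 WR=31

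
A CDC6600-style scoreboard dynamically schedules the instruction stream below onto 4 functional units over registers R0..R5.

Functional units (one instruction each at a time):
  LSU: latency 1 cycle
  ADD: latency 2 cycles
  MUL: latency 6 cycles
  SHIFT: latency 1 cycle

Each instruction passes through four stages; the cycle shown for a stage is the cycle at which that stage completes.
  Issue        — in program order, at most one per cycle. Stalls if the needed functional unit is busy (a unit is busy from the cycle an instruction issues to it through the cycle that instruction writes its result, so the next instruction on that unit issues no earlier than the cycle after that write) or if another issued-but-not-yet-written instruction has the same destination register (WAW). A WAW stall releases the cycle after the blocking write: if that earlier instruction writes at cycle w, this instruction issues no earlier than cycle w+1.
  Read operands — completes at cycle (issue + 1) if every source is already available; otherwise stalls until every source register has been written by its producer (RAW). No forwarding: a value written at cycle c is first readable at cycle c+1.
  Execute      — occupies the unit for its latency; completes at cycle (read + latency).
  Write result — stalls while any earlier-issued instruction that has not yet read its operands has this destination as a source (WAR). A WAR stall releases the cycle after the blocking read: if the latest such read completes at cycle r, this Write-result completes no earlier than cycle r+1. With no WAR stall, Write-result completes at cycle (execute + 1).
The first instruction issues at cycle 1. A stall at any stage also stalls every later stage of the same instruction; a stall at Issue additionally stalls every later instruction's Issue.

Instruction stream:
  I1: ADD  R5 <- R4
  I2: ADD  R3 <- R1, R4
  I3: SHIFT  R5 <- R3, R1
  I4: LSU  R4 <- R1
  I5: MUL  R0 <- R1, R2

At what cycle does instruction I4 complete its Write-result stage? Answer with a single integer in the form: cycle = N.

[1] issue I1 (ADD)
[2] I1 read-ops
[4] I1 finished on ADD
[5] I1→R5
[6] issue I2 (ADD)
[7] I2 read-ops; issue I3 (SHIFT)
[8] issue I4 (LSU)
[9] I2 finished on ADD; I4 read-ops; issue I5 (MUL)
[10] I2→R3; I4 finished on LSU; I5 read-ops
[11] I3 read-ops; I4→R4
[12] I3 finished on SHIFT
[13] I3→R5
[16] I5 finished on MUL
[17] I5→R0

cycle = 11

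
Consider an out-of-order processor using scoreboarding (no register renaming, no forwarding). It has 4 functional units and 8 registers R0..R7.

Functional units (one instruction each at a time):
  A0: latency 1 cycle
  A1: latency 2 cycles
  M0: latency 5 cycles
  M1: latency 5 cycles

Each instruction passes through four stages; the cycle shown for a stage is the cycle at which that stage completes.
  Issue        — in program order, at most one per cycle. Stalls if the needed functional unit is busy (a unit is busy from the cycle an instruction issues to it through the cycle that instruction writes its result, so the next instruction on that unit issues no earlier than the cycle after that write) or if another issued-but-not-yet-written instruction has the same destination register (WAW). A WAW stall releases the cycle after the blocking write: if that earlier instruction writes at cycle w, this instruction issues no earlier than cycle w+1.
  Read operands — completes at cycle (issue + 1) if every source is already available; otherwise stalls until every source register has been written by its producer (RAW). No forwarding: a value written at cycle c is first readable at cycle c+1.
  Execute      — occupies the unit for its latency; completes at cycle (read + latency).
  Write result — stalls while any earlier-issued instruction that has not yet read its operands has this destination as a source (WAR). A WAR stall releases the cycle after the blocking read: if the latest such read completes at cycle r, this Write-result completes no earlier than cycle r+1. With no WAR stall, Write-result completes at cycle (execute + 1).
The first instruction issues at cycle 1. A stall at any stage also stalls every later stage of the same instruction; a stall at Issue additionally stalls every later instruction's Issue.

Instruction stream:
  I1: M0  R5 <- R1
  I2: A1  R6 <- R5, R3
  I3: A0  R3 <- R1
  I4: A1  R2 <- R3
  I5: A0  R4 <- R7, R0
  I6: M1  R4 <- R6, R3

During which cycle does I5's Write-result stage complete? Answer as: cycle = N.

[1] I1 dispatched to M0
[2] I1 operands ready | I2 dispatched to A1
[3] I3 dispatched to A0
[4] I3 operands ready
[5] I3 complete
[7] I1 complete
[8] R5←I1
[9] I2 operands ready
[10] R3←I3
[11] I2 complete
[12] R6←I2
[13] I4 dispatched to A1
[14] I4 operands ready | I5 dispatched to A0
[15] I5 operands ready
[16] I4 complete | I5 complete
[17] R2←I4 | R4←I5
[18] I6 dispatched to M1
[19] I6 operands ready
[24] I6 complete
[25] R4←I6

cycle = 17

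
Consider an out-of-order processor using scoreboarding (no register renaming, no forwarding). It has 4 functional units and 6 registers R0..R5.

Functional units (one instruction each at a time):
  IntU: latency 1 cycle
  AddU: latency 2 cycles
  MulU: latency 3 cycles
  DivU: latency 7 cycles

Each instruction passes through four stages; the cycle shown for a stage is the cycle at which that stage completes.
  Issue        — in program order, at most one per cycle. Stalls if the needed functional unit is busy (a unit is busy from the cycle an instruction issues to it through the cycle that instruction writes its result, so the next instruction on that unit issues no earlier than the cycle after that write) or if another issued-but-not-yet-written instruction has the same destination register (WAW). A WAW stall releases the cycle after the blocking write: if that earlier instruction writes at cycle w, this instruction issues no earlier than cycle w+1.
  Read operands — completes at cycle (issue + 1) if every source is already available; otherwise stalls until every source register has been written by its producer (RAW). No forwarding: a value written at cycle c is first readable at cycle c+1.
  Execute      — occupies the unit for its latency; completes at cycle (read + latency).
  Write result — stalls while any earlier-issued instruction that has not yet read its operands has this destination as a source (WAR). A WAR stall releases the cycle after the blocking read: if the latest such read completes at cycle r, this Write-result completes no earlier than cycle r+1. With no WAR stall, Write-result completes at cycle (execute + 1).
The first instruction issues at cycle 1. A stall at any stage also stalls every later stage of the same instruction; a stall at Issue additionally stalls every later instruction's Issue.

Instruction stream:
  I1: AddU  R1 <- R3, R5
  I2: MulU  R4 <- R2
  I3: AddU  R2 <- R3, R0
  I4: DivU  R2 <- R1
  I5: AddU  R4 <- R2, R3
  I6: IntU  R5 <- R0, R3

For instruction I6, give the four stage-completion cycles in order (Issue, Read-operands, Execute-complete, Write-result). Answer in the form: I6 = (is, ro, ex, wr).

c1: issue I1 (AddU)
c2: I1 read-ops; issue I2 (MulU)
c3: I2 read-ops
c4: I1 finished on AddU
c5: I1→R1
c6: I2 finished on MulU; issue I3 (AddU)
c7: I2→R4; I3 read-ops
c9: I3 finished on AddU
c10: I3→R2
c11: issue I4 (DivU)
c12: I4 read-ops; issue I5 (AddU)
c13: issue I6 (IntU)
c14: I6 read-ops
c15: I6 finished on IntU
c16: I6→R5
c19: I4 finished on DivU
c20: I4→R2
c21: I5 read-ops
c23: I5 finished on AddU
c24: I5→R4

I6 = (13, 14, 15, 16)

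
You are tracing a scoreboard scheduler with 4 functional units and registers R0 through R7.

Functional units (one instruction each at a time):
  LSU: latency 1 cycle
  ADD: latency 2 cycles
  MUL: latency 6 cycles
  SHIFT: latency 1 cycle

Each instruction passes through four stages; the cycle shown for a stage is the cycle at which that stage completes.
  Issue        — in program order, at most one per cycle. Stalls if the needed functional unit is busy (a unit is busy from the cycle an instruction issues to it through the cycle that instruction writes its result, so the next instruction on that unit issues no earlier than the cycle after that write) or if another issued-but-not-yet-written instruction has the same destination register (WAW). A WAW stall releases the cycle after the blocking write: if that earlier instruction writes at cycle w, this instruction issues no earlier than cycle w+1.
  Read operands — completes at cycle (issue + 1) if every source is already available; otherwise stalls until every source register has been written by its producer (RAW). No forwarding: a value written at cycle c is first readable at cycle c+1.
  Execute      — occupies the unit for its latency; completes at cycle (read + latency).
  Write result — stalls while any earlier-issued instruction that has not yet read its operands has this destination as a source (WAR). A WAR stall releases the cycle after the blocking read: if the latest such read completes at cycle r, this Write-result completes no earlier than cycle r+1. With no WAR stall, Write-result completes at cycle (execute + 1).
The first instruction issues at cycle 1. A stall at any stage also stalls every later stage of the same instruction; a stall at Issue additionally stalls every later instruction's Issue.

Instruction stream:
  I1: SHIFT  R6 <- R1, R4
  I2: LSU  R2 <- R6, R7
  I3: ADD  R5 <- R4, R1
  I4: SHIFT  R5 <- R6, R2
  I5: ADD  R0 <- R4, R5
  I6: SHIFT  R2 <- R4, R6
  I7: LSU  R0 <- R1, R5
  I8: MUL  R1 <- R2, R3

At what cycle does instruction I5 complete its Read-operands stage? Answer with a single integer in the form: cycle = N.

cycle = 12

c1: I1→SHIFT
c2: I1 RO | I2→LSU
c3: I1 EX | I3→ADD
c4: I1 WR R6 | I3 RO
c5: I2 RO
c6: I2 EX | I3 EX
c7: I2 WR R2 | I3 WR R5
c8: I4→SHIFT
c9: I4 RO | I5→ADD
c10: I4 EX
c11: I4 WR R5
c12: I5 RO | I6→SHIFT
c13: I6 RO
c14: I5 EX | I6 EX
c15: I5 WR R0 | I6 WR R2
c16: I7→LSU
c17: I7 RO | I8→MUL
c18: I7 EX | I8 RO
c19: I7 WR R0
c24: I8 EX
c25: I8 WR R1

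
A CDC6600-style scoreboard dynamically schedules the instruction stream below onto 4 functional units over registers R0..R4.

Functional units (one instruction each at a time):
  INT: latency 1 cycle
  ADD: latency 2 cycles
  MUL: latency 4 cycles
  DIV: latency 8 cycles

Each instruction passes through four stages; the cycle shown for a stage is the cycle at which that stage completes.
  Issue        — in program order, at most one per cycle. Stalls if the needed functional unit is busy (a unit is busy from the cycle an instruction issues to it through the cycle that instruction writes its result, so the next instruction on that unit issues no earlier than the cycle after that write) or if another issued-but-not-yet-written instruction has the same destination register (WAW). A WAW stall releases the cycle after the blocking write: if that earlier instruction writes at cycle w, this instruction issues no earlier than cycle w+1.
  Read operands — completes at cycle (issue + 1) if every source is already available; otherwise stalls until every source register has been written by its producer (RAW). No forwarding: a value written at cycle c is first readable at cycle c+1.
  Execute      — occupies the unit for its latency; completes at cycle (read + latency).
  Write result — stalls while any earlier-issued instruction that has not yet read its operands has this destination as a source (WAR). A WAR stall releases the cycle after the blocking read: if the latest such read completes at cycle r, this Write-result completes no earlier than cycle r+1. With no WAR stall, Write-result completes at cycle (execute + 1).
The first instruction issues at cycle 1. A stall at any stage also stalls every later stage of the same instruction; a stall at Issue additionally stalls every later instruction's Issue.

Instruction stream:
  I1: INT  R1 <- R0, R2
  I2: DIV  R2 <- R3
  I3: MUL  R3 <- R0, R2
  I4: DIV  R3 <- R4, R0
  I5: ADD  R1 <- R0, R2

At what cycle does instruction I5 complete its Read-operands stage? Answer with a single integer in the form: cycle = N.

cycle = 21

[1] I1→INT
[2] I1 RO; I2→DIV
[3] I1 EX; I2 RO; I3→MUL
[4] I1 WR R1
[11] I2 EX
[12] I2 WR R2
[13] I3 RO
[17] I3 EX
[18] I3 WR R3
[19] I4→DIV
[20] I4 RO; I5→ADD
[21] I5 RO
[23] I5 EX
[24] I5 WR R1
[28] I4 EX
[29] I4 WR R3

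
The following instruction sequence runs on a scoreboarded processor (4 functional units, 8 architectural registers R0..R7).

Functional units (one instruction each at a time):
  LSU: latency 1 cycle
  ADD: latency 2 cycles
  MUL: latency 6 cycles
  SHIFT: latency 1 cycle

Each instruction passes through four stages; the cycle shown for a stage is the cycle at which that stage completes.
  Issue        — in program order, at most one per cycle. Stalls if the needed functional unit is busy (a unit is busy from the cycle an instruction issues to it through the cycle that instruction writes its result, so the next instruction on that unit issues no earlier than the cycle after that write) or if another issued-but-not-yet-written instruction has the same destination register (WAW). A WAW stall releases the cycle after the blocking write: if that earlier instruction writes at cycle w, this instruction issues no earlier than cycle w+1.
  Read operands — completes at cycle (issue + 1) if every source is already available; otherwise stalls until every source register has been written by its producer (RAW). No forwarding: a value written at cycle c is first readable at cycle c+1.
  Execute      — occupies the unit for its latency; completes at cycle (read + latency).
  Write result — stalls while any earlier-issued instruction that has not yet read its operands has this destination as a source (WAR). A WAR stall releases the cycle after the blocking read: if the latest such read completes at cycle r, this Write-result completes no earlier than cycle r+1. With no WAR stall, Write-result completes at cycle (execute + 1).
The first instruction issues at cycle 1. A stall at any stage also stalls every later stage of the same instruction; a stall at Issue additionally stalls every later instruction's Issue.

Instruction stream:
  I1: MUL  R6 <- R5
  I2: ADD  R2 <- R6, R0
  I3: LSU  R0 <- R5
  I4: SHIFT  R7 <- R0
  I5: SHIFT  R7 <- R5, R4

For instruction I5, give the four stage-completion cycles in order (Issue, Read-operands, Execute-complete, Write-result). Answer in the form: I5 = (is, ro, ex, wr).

I5 = (15, 16, 17, 18)

  I1 | 1 | 2 | 8 | 9
  I2 | 2 | 10 | 12 | 13   RAW R6: wait I1 write@9
  I3 | 3 | 4 | 5 | 11   WAR R0: wait I2 read@10
  I4 | 4 | 12 | 13 | 14   RAW R0: wait I3 write@11
  I5 | 15 | 16 | 17 | 18   struct: SHIFT busy until I4 writes@14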